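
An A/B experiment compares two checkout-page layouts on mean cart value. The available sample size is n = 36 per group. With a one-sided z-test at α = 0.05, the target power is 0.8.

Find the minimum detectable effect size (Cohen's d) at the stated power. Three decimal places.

Required noncentrality: δ = z_{0.05} + z_{0.20} = 1.645 + 0.842 = 2.486.
δ = d·√(n/2) ⇒ d = δ/√(n/2) = 2.486/√(36/2) = 0.5861.

d ≈ 0.586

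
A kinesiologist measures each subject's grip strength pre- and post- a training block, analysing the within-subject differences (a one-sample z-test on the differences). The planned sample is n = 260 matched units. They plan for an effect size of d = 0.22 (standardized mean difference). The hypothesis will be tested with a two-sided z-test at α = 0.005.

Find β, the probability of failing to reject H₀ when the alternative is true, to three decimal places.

Noncentrality parameter: δ = d·√n = 0.22 × √260 = 3.5474
Two-sided α = 0.005 → critical value z_{0.0025} = 2.807.
Power = Φ(δ − 2.807) + Φ(−δ − 2.807) = Φ(0.740) + Φ(-6.354) = 0.7705 + 0.0000 = 0.7705.
Type II error: β = 1 − power = 1 − 0.7705 = 0.2295.

β ≈ 0.230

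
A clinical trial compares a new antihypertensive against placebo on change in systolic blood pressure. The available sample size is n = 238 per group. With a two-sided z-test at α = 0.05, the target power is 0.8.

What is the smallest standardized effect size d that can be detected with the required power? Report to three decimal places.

Required noncentrality: δ = z_{0.025} + z_{0.20} = 1.960 + 0.842 = 2.802.
(The second rejection-region term Φ(−δ − z_{α/2}) is negligible and dropped.)
δ = d·√(n/2) ⇒ d = δ/√(n/2) = 2.802/√(238/2) = 0.2568.

d ≈ 0.257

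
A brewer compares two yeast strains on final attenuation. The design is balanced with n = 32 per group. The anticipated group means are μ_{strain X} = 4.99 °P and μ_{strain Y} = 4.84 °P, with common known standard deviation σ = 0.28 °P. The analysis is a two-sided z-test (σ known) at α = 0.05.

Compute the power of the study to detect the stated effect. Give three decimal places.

Power ≈ 0.573

Standardized effect: d = |μ_{strain X} − μ_{strain Y}| / σ = |4.99 − 4.84| / 0.28 = 0.5357
Noncentrality parameter: δ = d·√(n/2) = 0.5357 × √(32/2) = 2.1429
Critical value for a two-sided test at α = 0.05: z_{α/2} = 1.960.
Power = Φ(δ − 1.960) + Φ(−δ − 1.960) = Φ(0.183) + Φ(-4.103) = 0.5726 + 0.0000 = 0.5726.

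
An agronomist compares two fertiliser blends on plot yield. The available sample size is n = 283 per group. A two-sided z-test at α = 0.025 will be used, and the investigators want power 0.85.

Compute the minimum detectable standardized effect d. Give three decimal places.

d ≈ 0.276

Need Φ(δ − 2.241) = 0.85, so δ = 2.241 + 1.036 = 3.278.
(Lower-tail contribution to power is negligible for δ > 0.)
δ = d·√(n/2) ⇒ d = δ/√(n/2) = 3.278/√(283/2) = 0.2756.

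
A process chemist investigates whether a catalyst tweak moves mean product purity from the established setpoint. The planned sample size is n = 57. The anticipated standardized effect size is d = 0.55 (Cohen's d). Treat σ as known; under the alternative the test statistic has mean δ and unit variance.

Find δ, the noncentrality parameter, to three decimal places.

δ = d·√n = 0.55 × √57 = 4.1524

δ ≈ 4.152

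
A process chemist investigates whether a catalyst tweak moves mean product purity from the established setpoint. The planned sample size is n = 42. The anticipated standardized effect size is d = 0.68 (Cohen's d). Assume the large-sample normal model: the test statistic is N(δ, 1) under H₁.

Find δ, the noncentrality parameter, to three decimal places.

δ = d·√n = 0.68 × √42 = 4.4069

δ ≈ 4.407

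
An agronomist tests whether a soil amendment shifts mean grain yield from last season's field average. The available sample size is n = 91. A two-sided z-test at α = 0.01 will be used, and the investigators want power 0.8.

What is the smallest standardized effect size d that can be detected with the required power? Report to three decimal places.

Required noncentrality: δ = z_{0.005} + z_{0.20} = 2.576 + 0.842 = 3.417.
(The second rejection-region term Φ(−δ − z_{α/2}) is negligible and dropped.)
δ = d·√n ⇒ d = δ/√n = 3.417/√91 = 0.3582.

d ≈ 0.358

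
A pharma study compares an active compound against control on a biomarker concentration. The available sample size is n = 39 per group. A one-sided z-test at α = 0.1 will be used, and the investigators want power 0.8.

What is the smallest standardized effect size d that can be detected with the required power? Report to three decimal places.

d ≈ 0.481

Need Φ(δ − 1.282) = 0.8, so δ = 1.282 + 0.842 = 2.123.
δ = d·√(n/2) ⇒ d = δ/√(n/2) = 2.123/√(39/2) = 0.4808.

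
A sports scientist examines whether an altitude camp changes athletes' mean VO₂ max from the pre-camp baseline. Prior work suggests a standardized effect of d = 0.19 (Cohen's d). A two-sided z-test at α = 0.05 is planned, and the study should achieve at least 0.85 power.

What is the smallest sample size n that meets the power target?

For power 0.85 need Φ(δ − z_{0.025}) = 0.85, so δ = z_{0.025} + z_{0.15} = 1.960 + 1.036 = 2.996.
(For δ > 0 the lower-tail rejection region contributes negligibly to power, so the one-term inversion is standard.)
δ = d·√n ⇒ n = (δ/d)² = (2.996 / 0.19)² = 248.71.
Rounding up, n = 249.

n = 249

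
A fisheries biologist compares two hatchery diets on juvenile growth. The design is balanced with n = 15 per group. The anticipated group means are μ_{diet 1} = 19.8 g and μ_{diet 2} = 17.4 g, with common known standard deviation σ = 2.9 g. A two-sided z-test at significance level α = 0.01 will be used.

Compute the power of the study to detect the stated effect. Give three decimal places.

Standardized effect: d = |μ_{diet 1} − μ_{diet 2}| / σ = |19.8 − 17.4| / 2.9 = 0.8276
Noncentrality parameter: δ = d·√(n/2) = 0.8276 × √(15/2) = 2.2664
Two-sided α = 0.01 → critical value z_{0.005} = 2.576.
Power = Φ(δ − 2.576) + Φ(−δ − 2.576) = Φ(-0.309) + Φ(-4.842) = 0.3785 + 0.0000 = 0.3785.

Power ≈ 0.379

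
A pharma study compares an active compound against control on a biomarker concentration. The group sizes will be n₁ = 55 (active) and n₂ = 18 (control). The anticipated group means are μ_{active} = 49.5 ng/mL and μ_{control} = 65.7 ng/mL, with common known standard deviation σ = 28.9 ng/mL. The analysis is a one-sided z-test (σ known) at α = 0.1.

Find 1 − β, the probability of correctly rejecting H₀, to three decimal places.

Standardized effect: d = |μ_{active} − μ_{control}| / σ = |49.5 − 65.7| / 28.9 = 0.5606
Noncentrality parameter: δ = d / √(1/n₁ + 1/n₂) = 0.5606 / √(1/55 + 1/18) = 2.0643
Critical value for a one-sided test at α = 0.1: z_α = 1.282.
Power = Φ(δ − 1.282) = Φ(0.783) = 0.7831.

Power ≈ 0.783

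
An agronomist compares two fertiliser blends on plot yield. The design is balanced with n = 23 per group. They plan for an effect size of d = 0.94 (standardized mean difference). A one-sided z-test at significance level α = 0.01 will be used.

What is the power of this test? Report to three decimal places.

Power ≈ 0.805

Noncentrality parameter: δ = d·√(n/2) = 0.94 × √(23/2) = 3.1877
Critical value for a one-sided test at α = 0.01: z_α = 2.326.
Power = Φ(δ − 2.326) = Φ(0.861) = 0.8055.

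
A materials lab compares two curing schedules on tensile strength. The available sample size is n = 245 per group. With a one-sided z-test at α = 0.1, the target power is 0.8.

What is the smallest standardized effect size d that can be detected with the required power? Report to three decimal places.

Required noncentrality: δ = z_{0.1} + z_{0.20} = 1.282 + 0.842 = 2.123.
δ = d·√(n/2) ⇒ d = δ/√(n/2) = 2.123/√(245/2) = 0.1918.

d ≈ 0.192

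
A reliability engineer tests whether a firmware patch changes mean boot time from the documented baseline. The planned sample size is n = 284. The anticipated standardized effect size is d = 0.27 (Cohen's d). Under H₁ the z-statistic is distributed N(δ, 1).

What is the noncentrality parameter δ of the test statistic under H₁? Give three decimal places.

δ = d·√n = 0.27 × √284 = 4.5501

δ ≈ 4.550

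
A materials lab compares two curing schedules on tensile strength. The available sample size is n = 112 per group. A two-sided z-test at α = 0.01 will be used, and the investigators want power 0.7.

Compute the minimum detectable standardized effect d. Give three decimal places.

d ≈ 0.414

Required noncentrality: δ = z_{0.005} + z_{0.30} = 2.576 + 0.524 = 3.100.
(The second rejection-region term Φ(−δ − z_{α/2}) is negligible and dropped.)
δ = d·√(n/2) ⇒ d = δ/√(n/2) = 3.100/√(112/2) = 0.4143.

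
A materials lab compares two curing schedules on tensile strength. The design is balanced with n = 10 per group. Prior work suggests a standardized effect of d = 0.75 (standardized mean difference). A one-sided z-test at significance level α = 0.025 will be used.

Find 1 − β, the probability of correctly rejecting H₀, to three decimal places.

Noncentrality parameter: δ = d·√(n/2) = 0.75 × √(10/2) = 1.6771
Critical value for a one-sided test at α = 0.025: z_α = 1.960.
Power = P(Z > 1.960 − δ) = Φ(-0.283) = 0.3886.

Power ≈ 0.389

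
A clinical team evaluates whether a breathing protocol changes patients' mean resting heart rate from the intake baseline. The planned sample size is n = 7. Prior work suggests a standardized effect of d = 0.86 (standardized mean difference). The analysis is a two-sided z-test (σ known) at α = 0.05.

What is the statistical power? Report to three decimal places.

Noncentrality parameter: δ = d·√n = 0.86 × √7 = 2.2753
Critical value for a two-sided test at α = 0.05: z_{α/2} = 1.960.
Power = Φ(δ − 1.960) + Φ(−δ − 1.960) = Φ(0.315) + Φ(-4.235) = 0.6238 + 0.0000 = 0.6238.

Power ≈ 0.624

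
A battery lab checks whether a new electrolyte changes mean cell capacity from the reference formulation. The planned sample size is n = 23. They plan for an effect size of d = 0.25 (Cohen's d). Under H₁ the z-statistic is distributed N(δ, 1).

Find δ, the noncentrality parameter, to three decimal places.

δ ≈ 1.199

δ = d·√n = 0.25 × √23 = 1.1990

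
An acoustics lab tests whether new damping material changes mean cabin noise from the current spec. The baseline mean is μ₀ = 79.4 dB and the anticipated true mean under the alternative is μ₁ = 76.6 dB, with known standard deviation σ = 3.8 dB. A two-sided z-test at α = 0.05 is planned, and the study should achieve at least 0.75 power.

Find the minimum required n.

Standardized effect: d = |μ₁ − μ₀| / σ = |76.6 − 79.4| / 3.8 = 0.7368
Set Φ(δ − 1.960) = 0.75; then δ − 1.960 = Φ⁻¹(0.75) = 0.674, giving δ = 2.634.
(For δ > 0 the lower-tail rejection region contributes negligibly to power, so the one-term inversion is standard.)
δ = d·√n ⇒ n = (δ/d)² = (2.634 / 0.7368)² = 12.78.
Round up to the next whole unit.

n = 13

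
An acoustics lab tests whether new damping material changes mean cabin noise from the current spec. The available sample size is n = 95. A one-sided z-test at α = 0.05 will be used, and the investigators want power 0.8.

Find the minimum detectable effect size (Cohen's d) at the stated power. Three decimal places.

Need Φ(δ − 1.645) = 0.8, so δ = 1.645 + 0.842 = 2.486.
δ = d·√n ⇒ d = δ/√n = 2.486/√95 = 0.2551.

d ≈ 0.255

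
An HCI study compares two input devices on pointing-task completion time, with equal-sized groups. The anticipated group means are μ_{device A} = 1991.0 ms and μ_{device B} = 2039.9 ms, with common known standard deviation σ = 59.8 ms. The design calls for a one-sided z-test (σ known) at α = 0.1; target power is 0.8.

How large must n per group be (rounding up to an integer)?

Standardized effect: d = |μ_{device A} − μ_{device B}| / σ = |1991.0 − 2039.9| / 59.8 = 0.8177
For power 0.8 need Φ(δ − z_{0.1}) = 0.8, so δ = z_{0.1} + z_{0.20} = 1.282 + 0.842 = 2.123.
δ = d·√(n/2) ⇒ n = 2(δ/d)² = 2 × (2.123 / 0.8177)² = 13.48.
Round up to the next whole unit.

n = 14 per group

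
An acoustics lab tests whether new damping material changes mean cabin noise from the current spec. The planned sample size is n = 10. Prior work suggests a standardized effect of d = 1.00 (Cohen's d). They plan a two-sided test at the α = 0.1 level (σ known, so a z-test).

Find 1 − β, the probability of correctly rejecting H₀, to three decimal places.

Noncentrality parameter: δ = d·√n = 1.00 × √10 = 3.1623
Critical value for a two-sided test at α = 0.1: z_{α/2} = 1.645.
Power = Φ(δ − 1.645) + Φ(−δ − 1.645) = Φ(1.517) + Φ(-4.807) = 0.9354 + 0.0000 = 0.9354.

Power ≈ 0.935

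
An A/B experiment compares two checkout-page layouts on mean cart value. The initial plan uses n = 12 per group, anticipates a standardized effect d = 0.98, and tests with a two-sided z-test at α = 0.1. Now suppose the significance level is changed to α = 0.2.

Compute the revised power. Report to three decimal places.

Power ≈ 0.869

δ = d·√(n/2) = 0.98 × √(12/2) = 2.4005 (unchanged). New critical value: z_{0.1} = 1.282.
Revised power = Φ(δ − 1.282) + Φ(−δ − 1.282) = Φ(1.119) + Φ(-3.682) = 0.8684 + 0.0001 = 0.8685.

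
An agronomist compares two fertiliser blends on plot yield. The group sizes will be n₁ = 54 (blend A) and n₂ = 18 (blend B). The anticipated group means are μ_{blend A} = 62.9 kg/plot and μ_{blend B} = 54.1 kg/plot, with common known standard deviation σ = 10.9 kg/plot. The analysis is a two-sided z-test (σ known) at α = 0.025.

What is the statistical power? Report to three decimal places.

Power ≈ 0.766

Standardized effect: d = |μ_{blend A} − μ_{blend B}| / σ = |62.9 − 54.1| / 10.9 = 0.8073
Noncentrality parameter: δ = d / √(1/n₁ + 1/n₂) = 0.8073 / √(1/54 + 1/18) = 2.9664
Critical value for a two-sided test at α = 0.025: z_{α/2} = 2.241.
Power = Φ(δ − 2.241) + Φ(−δ − 2.241) = Φ(0.725) + Φ(-5.208) = 0.7658 + 0.0000 = 0.7658.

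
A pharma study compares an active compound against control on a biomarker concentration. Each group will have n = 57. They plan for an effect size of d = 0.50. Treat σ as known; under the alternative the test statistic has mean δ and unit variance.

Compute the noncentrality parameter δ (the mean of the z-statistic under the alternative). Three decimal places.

δ ≈ 2.669

The noncentrality parameter scales effect size by the design's sample-size factor: δ = d·√(n/2) = 0.50 × √(57/2) = 2.6693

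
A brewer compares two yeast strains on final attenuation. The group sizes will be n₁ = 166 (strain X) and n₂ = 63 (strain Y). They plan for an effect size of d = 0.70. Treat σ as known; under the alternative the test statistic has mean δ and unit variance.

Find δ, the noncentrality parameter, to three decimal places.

δ ≈ 4.730

The noncentrality parameter scales effect size by the design's sample-size factor: δ = d / √(1/n₁ + 1/n₂) = 0.70 / √(1/166 + 1/63) = 4.7305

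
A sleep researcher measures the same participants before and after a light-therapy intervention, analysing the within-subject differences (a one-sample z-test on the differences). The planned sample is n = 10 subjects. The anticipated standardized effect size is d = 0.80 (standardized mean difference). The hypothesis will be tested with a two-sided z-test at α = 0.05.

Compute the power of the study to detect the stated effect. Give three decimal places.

Power ≈ 0.716

Noncentrality parameter: δ = d·√n = 0.80 × √10 = 2.5298
Two-sided α = 0.05 → critical value z_{0.025} = 1.960.
Power = Φ(δ − 1.960) + Φ(−δ − 1.960) = Φ(0.570) + Φ(-4.490) = 0.7156 + 0.0000 = 0.7156.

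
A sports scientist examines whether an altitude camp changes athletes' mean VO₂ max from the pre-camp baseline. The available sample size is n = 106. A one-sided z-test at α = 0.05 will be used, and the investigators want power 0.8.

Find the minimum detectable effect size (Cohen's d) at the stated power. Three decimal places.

Need Φ(δ − 1.645) = 0.8, so δ = 1.645 + 0.842 = 2.486.
δ = d·√n ⇒ d = δ/√n = 2.486/√106 = 0.2415.

d ≈ 0.242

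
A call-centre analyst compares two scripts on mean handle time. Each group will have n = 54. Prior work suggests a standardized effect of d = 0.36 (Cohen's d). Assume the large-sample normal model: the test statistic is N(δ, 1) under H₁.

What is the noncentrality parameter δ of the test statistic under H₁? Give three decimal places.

δ = d·√(n/2) = 0.36 × √(54/2) = 1.8706

δ ≈ 1.871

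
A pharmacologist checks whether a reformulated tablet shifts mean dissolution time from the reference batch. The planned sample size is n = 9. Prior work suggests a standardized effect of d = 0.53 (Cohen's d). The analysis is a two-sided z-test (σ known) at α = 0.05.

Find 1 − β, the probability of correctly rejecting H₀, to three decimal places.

Noncentrality parameter: δ = d·√n = 0.53 × √9 = 1.5900
Critical value for a two-sided test at α = 0.05: z_{α/2} = 1.960.
Power = Φ(δ − 1.960) + Φ(−δ − 1.960) = Φ(-0.370) + Φ(-3.550) = 0.3557 + 0.0002 = 0.3559.

Power ≈ 0.356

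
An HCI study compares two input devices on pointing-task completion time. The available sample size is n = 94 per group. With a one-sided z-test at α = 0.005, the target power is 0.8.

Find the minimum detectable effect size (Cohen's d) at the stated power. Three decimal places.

d ≈ 0.498

Required noncentrality: δ = z_{0.005} + z_{0.20} = 2.576 + 0.842 = 3.417.
δ = d·√(n/2) ⇒ d = δ/√(n/2) = 3.417/√(94/2) = 0.4985.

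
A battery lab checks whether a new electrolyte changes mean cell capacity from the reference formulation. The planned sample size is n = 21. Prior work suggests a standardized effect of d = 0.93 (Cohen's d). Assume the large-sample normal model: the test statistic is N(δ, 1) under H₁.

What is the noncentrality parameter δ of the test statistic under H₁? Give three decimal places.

δ = d·√n = 0.93 × √21 = 4.2618

δ ≈ 4.262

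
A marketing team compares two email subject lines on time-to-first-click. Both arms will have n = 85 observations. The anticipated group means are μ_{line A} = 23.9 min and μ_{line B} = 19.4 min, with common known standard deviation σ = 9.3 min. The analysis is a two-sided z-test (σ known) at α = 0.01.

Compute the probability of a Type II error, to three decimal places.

Standardized effect: d = |μ_{line A} − μ_{line B}| / σ = |23.9 − 19.4| / 9.3 = 0.4839
Noncentrality parameter: δ = d·√(n/2) = 0.4839 × √(85/2) = 3.1545
Two-sided α = 0.01 → critical value z_{0.005} = 2.576.
Power = Φ(δ − 2.576) + Φ(−δ − 2.576) = Φ(0.579) + Φ(-5.730) = 0.7186 + 0.0000 = 0.7186.
Type II error: β = 1 − power = 1 − 0.7186 = 0.2814.

β ≈ 0.281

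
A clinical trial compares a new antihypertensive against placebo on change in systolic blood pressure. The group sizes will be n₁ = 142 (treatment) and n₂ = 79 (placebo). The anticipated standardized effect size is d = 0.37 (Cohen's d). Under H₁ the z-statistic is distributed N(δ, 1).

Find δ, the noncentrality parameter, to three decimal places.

δ = d / √(1/n₁ + 1/n₂) = 0.37 / √(1/142 + 1/79) = 2.6361

δ ≈ 2.636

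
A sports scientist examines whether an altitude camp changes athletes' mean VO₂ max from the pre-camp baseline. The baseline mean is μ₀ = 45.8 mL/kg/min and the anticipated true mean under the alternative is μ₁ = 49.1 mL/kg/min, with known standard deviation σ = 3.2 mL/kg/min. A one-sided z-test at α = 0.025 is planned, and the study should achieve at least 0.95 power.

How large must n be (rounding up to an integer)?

Standardized effect: d = |μ₁ − μ₀| / σ = |49.1 − 45.8| / 3.2 = 1.0312
For power 0.95 need Φ(δ − z_{0.025}) = 0.95, so δ = z_{0.025} + z_{0.05} = 1.960 + 1.645 = 3.605.
δ = d·√n ⇒ n = (δ/d)² = (3.605 / 1.0312)² = 12.22.
Round up to the next whole unit.

n = 13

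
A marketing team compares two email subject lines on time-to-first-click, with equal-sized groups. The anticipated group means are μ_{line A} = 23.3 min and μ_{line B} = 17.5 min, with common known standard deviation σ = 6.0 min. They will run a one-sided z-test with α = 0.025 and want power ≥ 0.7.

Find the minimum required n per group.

n = 14 per group

Standardized effect: d = |μ_{line A} − μ_{line B}| / σ = |23.3 − 17.5| / 6.0 = 0.9667
Set Φ(δ − 1.960) = 0.7; then δ − 1.960 = Φ⁻¹(0.7) = 0.524, giving δ = 2.484.
δ = d·√(n/2) ⇒ n = 2(δ/d)² = 2 × (2.484 / 0.9667)² = 13.21.
Rounding up, n = 14 per group.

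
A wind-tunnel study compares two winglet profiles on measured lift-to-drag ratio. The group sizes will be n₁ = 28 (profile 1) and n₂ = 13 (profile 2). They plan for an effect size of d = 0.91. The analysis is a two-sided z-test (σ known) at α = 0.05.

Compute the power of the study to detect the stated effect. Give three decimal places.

Noncentrality parameter: δ = d / √(1/n₁ + 1/n₂) = 0.91 / √(1/28 + 1/13) = 2.7114
Two-sided α = 0.05 → critical value z_{0.025} = 1.960.
Power = Φ(δ − 1.960) + Φ(−δ − 1.960) = Φ(0.751) + Φ(-4.671) = 0.7738 + 0.0000 = 0.7738.

Power ≈ 0.774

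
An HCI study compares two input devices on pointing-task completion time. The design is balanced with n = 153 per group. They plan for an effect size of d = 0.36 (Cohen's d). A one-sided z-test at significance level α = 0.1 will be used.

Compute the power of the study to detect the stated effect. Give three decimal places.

Power ≈ 0.969

Noncentrality parameter: δ = d·√(n/2) = 0.36 × √(153/2) = 3.1487
One-sided α = 0.1 → critical value z_{0.1} = 1.282.
Power = Φ(δ − 1.282) = Φ(1.867) = 0.9691.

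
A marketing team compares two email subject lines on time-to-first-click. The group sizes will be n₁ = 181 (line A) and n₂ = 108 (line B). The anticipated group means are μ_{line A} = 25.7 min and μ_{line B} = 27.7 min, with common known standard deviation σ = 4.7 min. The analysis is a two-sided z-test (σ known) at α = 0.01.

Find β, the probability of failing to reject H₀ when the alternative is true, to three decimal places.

Standardized effect: d = |μ_{line A} − μ_{line B}| / σ = |25.7 − 27.7| / 4.7 = 0.4255
Noncentrality parameter: λ = d / √(1/n₁ + 1/n₂) = 0.4255 / √(1/181 + 1/108) = 3.4997
Two-sided α = 0.01 → critical value z_{0.005} = 2.576.
Power = Φ(λ − 2.576) + Φ(−λ − 2.576) = Φ(0.924) + Φ(-6.076) = 0.8222 + 0.0000 = 0.8222.
Type II error: β = 1 − power = 1 − 0.8222 = 0.1778.

β ≈ 0.178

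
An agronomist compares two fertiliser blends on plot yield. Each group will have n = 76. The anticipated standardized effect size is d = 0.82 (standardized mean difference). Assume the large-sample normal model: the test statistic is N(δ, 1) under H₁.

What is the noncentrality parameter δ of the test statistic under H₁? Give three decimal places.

δ ≈ 5.055

δ = d·√(n/2) = 0.82 × √(76/2) = 5.0548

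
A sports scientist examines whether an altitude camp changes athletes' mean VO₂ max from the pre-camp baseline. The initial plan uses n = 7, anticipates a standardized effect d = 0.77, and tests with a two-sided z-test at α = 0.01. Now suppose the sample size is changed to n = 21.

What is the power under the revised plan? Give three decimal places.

With n = 21: δ = d·√n = 0.77 × √21 = 3.5286. Critical value z_{0.005} = 2.576.
Revised power = Φ(δ − 2.576) + Φ(−δ − 2.576) = Φ(0.953) + Φ(-6.104) = 0.8296 + 0.0000 = 0.8296.

Power ≈ 0.830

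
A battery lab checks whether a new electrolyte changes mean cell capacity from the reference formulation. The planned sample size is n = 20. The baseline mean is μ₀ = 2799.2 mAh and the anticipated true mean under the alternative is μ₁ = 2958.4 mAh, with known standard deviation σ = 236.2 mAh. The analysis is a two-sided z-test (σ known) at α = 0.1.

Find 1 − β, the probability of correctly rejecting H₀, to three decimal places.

Standardized effect: d = |μ₁ − μ₀| / σ = |2958.4 − 2799.2| / 236.2 = 0.6740
Noncentrality parameter: δ = d·√n = 0.6740 × √20 = 3.0142
Critical value for a two-sided test at α = 0.1: z_{α/2} = 1.645.
Power = Φ(δ − 1.645) + Φ(−δ − 1.645) = Φ(1.369) + Φ(-4.659) = 0.9146 + 0.0000 = 0.9146.

Power ≈ 0.915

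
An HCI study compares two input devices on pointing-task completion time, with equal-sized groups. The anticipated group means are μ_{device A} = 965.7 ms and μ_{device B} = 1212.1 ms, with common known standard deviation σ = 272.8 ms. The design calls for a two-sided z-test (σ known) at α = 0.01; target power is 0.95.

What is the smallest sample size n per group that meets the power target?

Standardized effect: d = |μ_{device A} − μ_{device B}| / σ = |965.7 − 1212.1| / 272.8 = 0.9032
For power 0.95 need Φ(δ − z_{0.005}) = 0.95, so δ = z_{0.005} + z_{0.05} = 2.576 + 1.645 = 4.221.
(For δ > 0 the lower-tail rejection region contributes negligibly to power, so the one-term inversion is standard.)
δ = d·√(n/2) ⇒ n = 2(δ/d)² = 2 × (4.221 / 0.9032)² = 43.67.
Round up to the next whole unit.

n = 44 per group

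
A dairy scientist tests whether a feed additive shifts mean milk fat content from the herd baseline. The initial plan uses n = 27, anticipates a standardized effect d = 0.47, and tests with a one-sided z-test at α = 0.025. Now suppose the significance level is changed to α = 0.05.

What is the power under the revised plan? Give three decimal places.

δ = d·√n = 0.47 × √27 = 2.4422 (unchanged). New critical value: z_{0.05} = 1.645.
Revised power = Φ(δ − 1.645) = Φ(0.797) = 0.7874.

Power ≈ 0.787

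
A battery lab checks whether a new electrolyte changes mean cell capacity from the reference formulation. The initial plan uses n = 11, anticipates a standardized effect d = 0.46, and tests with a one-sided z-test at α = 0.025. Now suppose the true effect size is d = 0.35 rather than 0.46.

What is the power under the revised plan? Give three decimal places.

With d = 0.35: δ = d·√n = 0.35 × √11 = 1.1608. Critical value z_{0.025} = 1.960.
Revised power = P(Z > 1.960 − δ) = Φ(-0.799) = 0.2121.

Power ≈ 0.212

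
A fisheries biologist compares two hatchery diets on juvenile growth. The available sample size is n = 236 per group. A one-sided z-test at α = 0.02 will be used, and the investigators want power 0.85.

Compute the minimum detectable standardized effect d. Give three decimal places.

d ≈ 0.284

Required noncentrality: δ = z_{0.02} + z_{0.15} = 2.054 + 1.036 = 3.090.
δ = d·√(n/2) ⇒ d = δ/√(n/2) = 3.090/√(236/2) = 0.2845.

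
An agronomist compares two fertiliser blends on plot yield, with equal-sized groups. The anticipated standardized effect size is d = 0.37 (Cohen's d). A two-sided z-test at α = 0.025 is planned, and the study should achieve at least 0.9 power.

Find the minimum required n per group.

For power 0.9 need Φ(δ − z_{0.0125}) = 0.9, so δ = z_{0.0125} + z_{0.10} = 2.241 + 1.282 = 3.523.
(The Φ(−δ − z_{α/2}) term is vanishingly small for δ > 0 and is dropped in the standard sample-size formula.)
δ = d·√(n/2) ⇒ n = 2(δ/d)² = 2 × (3.523 / 0.37)² = 181.32.
Rounding up, n = 182 per group.

n = 182 per group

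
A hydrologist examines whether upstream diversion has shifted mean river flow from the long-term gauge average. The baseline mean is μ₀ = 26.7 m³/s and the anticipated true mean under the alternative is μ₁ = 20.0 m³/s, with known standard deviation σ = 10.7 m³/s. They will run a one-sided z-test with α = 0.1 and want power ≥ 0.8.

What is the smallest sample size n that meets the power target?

Standardized effect: d = |μ₁ − μ₀| / σ = |20.0 − 26.7| / 10.7 = 0.6262
Set Φ(δ − 1.282) = 0.8; then δ − 1.282 = Φ⁻¹(0.8) = 0.842, giving δ = 2.123.
δ = d·√n ⇒ n = (δ/d)² = (2.123 / 0.6262)² = 11.50.
Round up to the next whole unit.

n = 12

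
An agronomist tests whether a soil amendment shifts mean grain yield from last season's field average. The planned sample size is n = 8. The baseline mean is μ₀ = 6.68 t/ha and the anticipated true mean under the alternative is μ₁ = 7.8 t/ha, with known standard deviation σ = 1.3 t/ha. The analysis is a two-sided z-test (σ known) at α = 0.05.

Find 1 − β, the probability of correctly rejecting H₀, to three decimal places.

Power ≈ 0.683

Standardized effect: d = |μ₁ − μ₀| / σ = |7.8 − 6.68| / 1.3 = 0.8615
Noncentrality parameter: δ = d·√n = 0.8615 × √8 = 2.4368
Two-sided α = 0.05 → critical value z_{0.025} = 1.960.
Power = Φ(δ − 1.960) + Φ(−δ − 1.960) = Φ(0.477) + Φ(-4.397) = 0.6833 + 0.0000 = 0.6833.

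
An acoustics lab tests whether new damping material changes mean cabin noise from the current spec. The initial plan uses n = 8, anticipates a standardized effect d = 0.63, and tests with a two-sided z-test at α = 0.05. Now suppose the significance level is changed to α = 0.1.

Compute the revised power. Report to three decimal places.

δ = d·√n = 0.63 × √8 = 1.7819 (unchanged). New critical value: z_{0.05} = 1.645.
Revised power = Φ(δ − 1.645) + Φ(−δ − 1.645) = Φ(0.137) + Φ(-3.427) = 0.5545 + 0.0003 = 0.5548.

Power ≈ 0.555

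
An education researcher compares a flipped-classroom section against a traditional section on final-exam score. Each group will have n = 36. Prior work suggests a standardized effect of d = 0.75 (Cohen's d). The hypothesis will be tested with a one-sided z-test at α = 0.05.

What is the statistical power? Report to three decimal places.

Noncentrality parameter: δ = d·√(n/2) = 0.75 × √(36/2) = 3.1820
One-sided α = 0.05 → critical value z_{0.05} = 1.645.
Power = Φ(δ − 1.645) = Φ(1.537) = 0.9379.

Power ≈ 0.938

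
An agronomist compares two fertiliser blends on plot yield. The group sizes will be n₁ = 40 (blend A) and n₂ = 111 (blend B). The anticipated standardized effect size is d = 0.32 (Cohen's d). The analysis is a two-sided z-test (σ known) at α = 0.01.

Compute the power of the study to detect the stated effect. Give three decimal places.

Power ≈ 0.200

Noncentrality parameter: δ = d / √(1/n₁ + 1/n₂) = 0.32 / √(1/40 + 1/111) = 1.7352
Critical value for a two-sided test at α = 0.01: z_{α/2} = 2.576.
Power = Φ(δ − 2.576) + Φ(−δ − 2.576) = Φ(-0.841) + Φ(-4.311) = 0.2003 + 0.0000 = 0.2003.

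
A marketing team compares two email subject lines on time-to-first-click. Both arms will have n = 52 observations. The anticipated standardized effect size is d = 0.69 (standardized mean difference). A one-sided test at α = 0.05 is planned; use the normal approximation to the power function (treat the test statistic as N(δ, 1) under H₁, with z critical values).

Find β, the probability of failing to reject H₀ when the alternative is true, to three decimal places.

Noncentrality parameter: δ = d·√(n/2) = 0.69 × √(52/2) = 3.5183
One-sided α = 0.05 → critical value z_{0.05} = 1.645.
Power = P(Z > 1.645 − δ) = Φ(1.873) = 0.9695.
Type II error: β = 1 − power = 1 − 0.9695 = 0.0305.

β ≈ 0.031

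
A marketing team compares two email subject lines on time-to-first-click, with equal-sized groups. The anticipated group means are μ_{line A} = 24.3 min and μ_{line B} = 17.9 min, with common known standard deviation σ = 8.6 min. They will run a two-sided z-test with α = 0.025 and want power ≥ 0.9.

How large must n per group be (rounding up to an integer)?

Standardized effect: d = |μ_{line A} − μ_{line B}| / σ = |24.3 − 17.9| / 8.6 = 0.7442
For power 0.9 need Φ(δ − z_{0.0125}) = 0.9, so δ = z_{0.0125} + z_{0.10} = 2.241 + 1.282 = 3.523.
(Ignoring the negligible lower-tail rejection probability gives the usual closed-form inversion.)
δ = d·√(n/2) ⇒ n = 2(δ/d)² = 2 × (3.523 / 0.7442)² = 44.82.
Round up to the next whole unit.

n = 45 per group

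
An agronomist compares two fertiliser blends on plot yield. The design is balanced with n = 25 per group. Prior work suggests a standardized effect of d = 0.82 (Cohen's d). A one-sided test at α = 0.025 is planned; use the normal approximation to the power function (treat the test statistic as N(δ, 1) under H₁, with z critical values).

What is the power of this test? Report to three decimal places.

Power ≈ 0.826

Noncentrality parameter: δ = d·√(n/2) = 0.82 × √(25/2) = 2.8991
One-sided α = 0.025 → critical value z_{0.025} = 1.960.
Power = Φ(δ − 1.960) = Φ(0.939) = 0.8262.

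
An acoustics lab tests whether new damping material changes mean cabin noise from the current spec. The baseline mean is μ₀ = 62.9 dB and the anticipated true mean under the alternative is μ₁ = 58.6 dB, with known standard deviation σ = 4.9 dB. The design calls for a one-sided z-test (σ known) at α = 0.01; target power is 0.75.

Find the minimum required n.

n = 12

Standardized effect: d = |μ₁ − μ₀| / σ = |58.6 − 62.9| / 4.9 = 0.8776
Set Φ(δ − 2.326) = 0.75; then δ − 2.326 = Φ⁻¹(0.75) = 0.674, giving δ = 3.001.
δ = d·√n ⇒ n = (δ/d)² = (3.001 / 0.8776)² = 11.69.
Round up to the next whole unit.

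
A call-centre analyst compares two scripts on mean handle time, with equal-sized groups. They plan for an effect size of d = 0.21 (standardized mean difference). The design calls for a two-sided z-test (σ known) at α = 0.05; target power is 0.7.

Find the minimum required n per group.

Set Φ(δ − 1.960) = 0.7; then δ − 1.960 = Φ⁻¹(0.7) = 0.524, giving δ = 2.484.
(Ignoring the negligible lower-tail rejection probability gives the usual closed-form inversion.)
δ = d·√(n/2) ⇒ n = 2(δ/d)² = 2 × (2.484 / 0.21)² = 279.91.
Round up to the next whole unit.

n = 280 per group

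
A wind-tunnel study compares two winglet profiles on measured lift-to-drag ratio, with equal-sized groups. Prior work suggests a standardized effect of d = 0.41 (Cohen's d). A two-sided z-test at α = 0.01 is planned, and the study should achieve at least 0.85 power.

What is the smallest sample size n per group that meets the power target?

For power 0.85 need Φ(δ − z_{0.005}) = 0.85, so δ = z_{0.005} + z_{0.15} = 2.576 + 1.036 = 3.612.
(For δ > 0 the lower-tail rejection region contributes negligibly to power, so the one-term inversion is standard.)
δ = d·√(n/2) ⇒ n = 2(δ/d)² = 2 × (3.612 / 0.41)² = 155.25.
Round up to the next whole unit.

n = 156 per group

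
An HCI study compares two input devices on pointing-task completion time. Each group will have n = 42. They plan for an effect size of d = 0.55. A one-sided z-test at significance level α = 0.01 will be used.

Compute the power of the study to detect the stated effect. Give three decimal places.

Noncentrality parameter: δ = d·√(n/2) = 0.55 × √(42/2) = 2.5204
One-sided α = 0.01 → critical value z_{0.01} = 2.326.
Power = Φ(δ − 2.326) = Φ(0.194) = 0.5769.

Power ≈ 0.577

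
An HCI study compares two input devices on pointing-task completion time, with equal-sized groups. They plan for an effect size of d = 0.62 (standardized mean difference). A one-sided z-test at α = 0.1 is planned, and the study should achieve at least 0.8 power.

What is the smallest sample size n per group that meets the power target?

For power 0.8 need Φ(δ − z_{0.1}) = 0.8, so δ = z_{0.1} + z_{0.20} = 1.282 + 0.842 = 2.123.
δ = d·√(n/2) ⇒ n = 2(δ/d)² = 2 × (2.123 / 0.62)² = 23.45.
Rounding up, n = 24 per group.

n = 24 per group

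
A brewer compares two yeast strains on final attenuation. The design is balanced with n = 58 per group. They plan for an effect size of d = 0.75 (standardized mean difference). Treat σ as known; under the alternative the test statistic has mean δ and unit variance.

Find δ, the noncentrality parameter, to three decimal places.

The noncentrality parameter scales effect size by the design's sample-size factor: δ = d·√(n/2) = 0.75 × √(58/2) = 4.0389

δ ≈ 4.039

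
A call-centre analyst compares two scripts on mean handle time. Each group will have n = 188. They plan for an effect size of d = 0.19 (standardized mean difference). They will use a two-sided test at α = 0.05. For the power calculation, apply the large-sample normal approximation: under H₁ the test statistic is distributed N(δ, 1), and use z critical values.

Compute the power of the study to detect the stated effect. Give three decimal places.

Power ≈ 0.453

Noncentrality parameter: δ = d·√(n/2) = 0.19 × √(188/2) = 1.8421
Critical value for a two-sided test at α = 0.05: z_{α/2} = 1.960.
Power = Φ(δ − 1.960) + Φ(−δ − 1.960) = Φ(-0.118) + Φ(-3.802) = 0.4531 + 0.0001 = 0.4532.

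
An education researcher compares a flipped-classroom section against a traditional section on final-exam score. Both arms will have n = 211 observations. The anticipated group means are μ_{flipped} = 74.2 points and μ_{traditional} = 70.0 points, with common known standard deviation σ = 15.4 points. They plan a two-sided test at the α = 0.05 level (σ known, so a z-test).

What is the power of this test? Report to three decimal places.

Power ≈ 0.800

Standardized effect: d = |μ_{flipped} − μ_{traditional}| / σ = |74.2 − 70.0| / 15.4 = 0.2727
Noncentrality parameter: δ = d·√(n/2) = 0.2727 × √(211/2) = 2.8013
Two-sided α = 0.05 → critical value z_{0.025} = 1.960.
Power = Φ(δ − 1.960) + Φ(−δ − 1.960) = Φ(0.841) + Φ(-4.761) = 0.7999 + 0.0000 = 0.7999.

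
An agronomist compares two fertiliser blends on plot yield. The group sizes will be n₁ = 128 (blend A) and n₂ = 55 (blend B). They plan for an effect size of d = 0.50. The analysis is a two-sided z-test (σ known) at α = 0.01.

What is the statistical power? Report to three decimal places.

Power ≈ 0.700

Noncentrality parameter: δ = d / √(1/n₁ + 1/n₂) = 0.50 / √(1/128 + 1/55) = 3.1012
Critical value for a two-sided test at α = 0.01: z_{α/2} = 2.576.
Power = Φ(δ − 2.576) + Φ(−δ − 2.576) = Φ(0.525) + Φ(-5.677) = 0.7003 + 0.0000 = 0.7003.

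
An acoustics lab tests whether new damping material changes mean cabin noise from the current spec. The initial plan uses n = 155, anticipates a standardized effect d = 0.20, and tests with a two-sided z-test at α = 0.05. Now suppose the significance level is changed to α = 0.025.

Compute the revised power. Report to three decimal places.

Power ≈ 0.598

δ = d·√n = 0.20 × √155 = 2.4900 (unchanged). New critical value: z_{0.0125} = 2.241.
Revised power = Φ(δ − 2.241) + Φ(−δ − 2.241) = Φ(0.249) + Φ(-4.731) = 0.5982 + 0.0000 = 0.5982.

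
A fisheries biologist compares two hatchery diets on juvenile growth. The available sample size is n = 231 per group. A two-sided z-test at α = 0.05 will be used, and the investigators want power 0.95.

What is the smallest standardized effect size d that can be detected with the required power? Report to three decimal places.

d ≈ 0.335

Need Φ(δ − 1.960) = 0.95, so δ = 1.960 + 1.645 = 3.605.
(The second rejection-region term Φ(−δ − z_{α/2}) is negligible and dropped.)
δ = d·√(n/2) ⇒ d = δ/√(n/2) = 3.605/√(231/2) = 0.3354.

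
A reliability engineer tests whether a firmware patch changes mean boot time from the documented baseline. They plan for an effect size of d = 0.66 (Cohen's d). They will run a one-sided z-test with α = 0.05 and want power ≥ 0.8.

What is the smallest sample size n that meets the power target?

n = 15

For power 0.8 need Φ(δ − z_{0.05}) = 0.8, so δ = z_{0.05} + z_{0.20} = 1.645 + 0.842 = 2.486.
δ = d·√n ⇒ n = (δ/d)² = (2.486 / 0.66)² = 14.19.
Rounding up, n = 15.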